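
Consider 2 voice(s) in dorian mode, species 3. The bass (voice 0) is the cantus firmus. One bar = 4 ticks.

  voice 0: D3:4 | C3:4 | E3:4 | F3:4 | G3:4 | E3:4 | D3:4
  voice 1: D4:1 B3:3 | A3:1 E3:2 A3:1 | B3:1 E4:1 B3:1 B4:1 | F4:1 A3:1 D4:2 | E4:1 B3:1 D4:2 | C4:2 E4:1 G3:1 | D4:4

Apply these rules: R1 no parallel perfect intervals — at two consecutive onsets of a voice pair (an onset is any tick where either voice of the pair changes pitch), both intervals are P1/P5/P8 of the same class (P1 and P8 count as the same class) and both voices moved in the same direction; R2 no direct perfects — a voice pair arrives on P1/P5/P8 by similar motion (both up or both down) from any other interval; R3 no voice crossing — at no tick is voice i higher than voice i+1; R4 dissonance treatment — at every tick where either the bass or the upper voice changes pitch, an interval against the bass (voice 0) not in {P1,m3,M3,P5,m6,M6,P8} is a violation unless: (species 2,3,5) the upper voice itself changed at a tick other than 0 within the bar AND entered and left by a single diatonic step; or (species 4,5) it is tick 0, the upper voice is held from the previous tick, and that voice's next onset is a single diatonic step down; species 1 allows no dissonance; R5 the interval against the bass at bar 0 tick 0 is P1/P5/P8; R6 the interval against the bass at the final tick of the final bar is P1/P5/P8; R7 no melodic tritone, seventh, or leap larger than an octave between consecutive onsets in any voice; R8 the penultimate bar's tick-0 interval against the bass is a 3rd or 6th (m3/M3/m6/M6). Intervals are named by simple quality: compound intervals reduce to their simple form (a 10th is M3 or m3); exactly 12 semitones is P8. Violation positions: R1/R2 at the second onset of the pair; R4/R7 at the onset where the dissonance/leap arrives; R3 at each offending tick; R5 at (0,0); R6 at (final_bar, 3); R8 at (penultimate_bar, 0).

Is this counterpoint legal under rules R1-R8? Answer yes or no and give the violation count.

No (2 violations)

bar 0: v0=D3 v1=D4 (P8)
bar 1: v0=C3 v1=A3 (M6)
bar 2: v0=E3 v1=B3 (P5)
bar 3: v0=F3 v1=F4 (P8)
bar 4: v0=G3 v1=E4 (M6)
bar 5: v0=E3 v1=C4 (m6)
bar 6: v0=D3 v1=D4 (P8)
  R2 @ bar2.0: C3/A3 M6 -> E3/B3 P5 similar
  R7 @ bar3.0: B4->F4 leap 6st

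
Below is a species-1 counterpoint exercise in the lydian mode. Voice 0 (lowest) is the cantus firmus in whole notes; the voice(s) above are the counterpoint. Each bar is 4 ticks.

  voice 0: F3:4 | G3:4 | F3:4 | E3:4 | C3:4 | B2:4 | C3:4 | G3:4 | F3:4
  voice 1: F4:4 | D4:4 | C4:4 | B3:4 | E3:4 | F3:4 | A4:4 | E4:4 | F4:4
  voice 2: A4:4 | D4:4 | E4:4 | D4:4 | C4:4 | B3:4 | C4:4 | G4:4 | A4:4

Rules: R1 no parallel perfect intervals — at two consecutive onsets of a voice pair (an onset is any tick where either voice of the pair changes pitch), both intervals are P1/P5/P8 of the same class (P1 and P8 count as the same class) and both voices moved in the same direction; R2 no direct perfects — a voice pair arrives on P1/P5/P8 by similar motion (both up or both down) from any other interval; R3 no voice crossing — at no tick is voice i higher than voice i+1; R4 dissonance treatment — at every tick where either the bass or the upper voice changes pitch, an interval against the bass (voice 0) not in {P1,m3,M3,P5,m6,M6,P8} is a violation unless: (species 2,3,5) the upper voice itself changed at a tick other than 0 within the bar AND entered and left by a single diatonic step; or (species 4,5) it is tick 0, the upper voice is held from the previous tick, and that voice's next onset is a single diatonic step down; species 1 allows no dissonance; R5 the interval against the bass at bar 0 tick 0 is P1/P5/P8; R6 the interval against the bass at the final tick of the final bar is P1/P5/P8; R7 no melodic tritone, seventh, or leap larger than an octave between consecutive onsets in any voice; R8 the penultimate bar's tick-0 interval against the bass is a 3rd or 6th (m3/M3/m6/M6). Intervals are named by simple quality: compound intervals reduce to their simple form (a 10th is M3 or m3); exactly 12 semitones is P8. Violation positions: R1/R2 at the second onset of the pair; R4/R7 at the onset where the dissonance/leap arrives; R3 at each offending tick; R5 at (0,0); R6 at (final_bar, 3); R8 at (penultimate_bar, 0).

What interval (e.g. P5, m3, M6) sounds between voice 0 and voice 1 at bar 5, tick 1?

voice 0=B2 voice 1=F3 -> TT

TT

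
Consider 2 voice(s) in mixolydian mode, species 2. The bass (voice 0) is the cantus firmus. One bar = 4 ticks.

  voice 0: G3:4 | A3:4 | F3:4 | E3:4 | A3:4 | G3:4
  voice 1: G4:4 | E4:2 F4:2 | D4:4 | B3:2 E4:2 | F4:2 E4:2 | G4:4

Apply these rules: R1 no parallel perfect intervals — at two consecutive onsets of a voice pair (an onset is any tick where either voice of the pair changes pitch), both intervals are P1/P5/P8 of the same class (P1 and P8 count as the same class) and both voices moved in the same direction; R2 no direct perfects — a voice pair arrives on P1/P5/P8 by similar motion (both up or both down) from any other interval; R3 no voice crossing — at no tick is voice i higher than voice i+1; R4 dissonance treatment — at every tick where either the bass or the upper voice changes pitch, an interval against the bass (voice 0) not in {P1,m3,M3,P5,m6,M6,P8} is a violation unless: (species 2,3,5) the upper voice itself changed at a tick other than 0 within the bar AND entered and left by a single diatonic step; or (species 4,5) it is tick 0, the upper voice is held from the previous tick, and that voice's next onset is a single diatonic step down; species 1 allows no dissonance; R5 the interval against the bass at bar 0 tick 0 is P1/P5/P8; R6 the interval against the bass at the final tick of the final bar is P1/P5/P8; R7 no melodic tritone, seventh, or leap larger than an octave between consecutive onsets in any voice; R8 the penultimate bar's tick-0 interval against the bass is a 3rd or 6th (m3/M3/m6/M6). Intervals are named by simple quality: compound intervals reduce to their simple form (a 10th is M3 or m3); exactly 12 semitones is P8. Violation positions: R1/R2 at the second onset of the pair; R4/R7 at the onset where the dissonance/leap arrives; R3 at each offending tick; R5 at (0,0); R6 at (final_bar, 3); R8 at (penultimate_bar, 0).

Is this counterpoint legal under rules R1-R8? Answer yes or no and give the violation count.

No (1 violations)

bar 0: v0=G3 v1=G4 (P8)
bar 1: v0=A3 v1=E4 (P5)
bar 2: v0=F3 v1=D4 (M6)
bar 3: v0=E3 v1=B3 (P5)
bar 4: v0=A3 v1=F4 (m6)
bar 5: v0=G3 v1=G4 (P8)
  R2 @ bar3.0: F3/D4 M6 -> E3/B3 P5 similar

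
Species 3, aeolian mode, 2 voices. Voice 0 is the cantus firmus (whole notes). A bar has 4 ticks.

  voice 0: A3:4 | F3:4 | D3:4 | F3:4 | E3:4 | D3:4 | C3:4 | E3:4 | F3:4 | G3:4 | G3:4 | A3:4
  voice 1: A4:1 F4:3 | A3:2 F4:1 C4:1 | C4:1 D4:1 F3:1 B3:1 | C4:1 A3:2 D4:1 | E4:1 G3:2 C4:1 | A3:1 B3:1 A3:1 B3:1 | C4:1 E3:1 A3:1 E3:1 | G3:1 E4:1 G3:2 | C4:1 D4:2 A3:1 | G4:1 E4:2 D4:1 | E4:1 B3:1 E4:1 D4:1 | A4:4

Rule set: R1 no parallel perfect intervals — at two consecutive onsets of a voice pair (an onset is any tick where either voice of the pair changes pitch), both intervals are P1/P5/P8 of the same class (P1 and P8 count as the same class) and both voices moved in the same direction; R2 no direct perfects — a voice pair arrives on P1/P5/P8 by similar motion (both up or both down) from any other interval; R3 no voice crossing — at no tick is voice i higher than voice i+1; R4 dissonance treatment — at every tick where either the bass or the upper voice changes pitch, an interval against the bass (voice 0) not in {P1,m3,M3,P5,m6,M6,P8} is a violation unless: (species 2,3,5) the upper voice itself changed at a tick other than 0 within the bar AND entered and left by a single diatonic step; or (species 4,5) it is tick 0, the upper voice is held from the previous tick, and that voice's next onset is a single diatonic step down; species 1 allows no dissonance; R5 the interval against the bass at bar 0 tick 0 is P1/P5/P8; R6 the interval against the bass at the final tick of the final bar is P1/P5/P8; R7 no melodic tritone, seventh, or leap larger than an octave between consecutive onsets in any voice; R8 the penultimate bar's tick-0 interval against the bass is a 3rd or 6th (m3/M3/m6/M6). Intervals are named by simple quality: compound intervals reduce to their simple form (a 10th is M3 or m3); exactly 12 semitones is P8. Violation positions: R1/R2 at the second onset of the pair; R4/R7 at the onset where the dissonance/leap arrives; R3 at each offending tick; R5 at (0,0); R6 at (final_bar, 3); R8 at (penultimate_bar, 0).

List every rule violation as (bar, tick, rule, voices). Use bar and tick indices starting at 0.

bar 0: v0=A3 v1=A4 downbeat P8
bar 1: v0=F3 v1=A3 downbeat M3
bar 2: v0=D3 v1=C4 downbeat m7
bar 3: v0=F3 v1=C4 downbeat P5
bar 4: v0=E3 v1=E4 downbeat P8
bar 5: v0=D3 v1=A3 downbeat P5
bar 6: v0=C3 v1=C4 downbeat P8
bar 7: v0=E3 v1=G3 downbeat m3
bar 8: v0=F3 v1=C4 downbeat P5
bar 9: v0=G3 v1=G4 downbeat P8
bar 10: v0=G3 v1=E4 downbeat M6
bar 11: v0=A3 v1=A4 downbeat P8
  -> R4 @ bar 2 tick 0 v(0, 1): D3/C4 m7 untreated
  -> R7 @ bar 2 tick 3 v(1,): F3->B3 leap 6st
  -> R2 @ bar 3 tick 0 v(0, 1): D3/B3 M6 -> F3/C4 P5 similar
  -> R2 @ bar 5 tick 0 v(0, 1): E3/C4 m6 -> D3/A3 P5 similar
  -> R2 @ bar 8 tick 0 v(0, 1): E3/G3 m3 -> F3/C4 P5 similar
  -> R2 @ bar 9 tick 0 v(0, 1): F3/A3 M3 -> G3/G4 P8 similar
  -> R7 @ bar 9 tick 0 v(1,): A3->G4 leap 10st
  -> R2 @ bar 11 tick 0 v(0, 1): G3/D4 P5 -> A3/A4 P8 similar

(2, 0, R4, (0, 1))
(2, 3, R7, (1,))
(3, 0, R2, (0, 1))
(5, 0, R2, (0, 1))
(8, 0, R2, (0, 1))
(9, 0, R2, (0, 1))
(9, 0, R7, (1,))
(11, 0, R2, (0, 1))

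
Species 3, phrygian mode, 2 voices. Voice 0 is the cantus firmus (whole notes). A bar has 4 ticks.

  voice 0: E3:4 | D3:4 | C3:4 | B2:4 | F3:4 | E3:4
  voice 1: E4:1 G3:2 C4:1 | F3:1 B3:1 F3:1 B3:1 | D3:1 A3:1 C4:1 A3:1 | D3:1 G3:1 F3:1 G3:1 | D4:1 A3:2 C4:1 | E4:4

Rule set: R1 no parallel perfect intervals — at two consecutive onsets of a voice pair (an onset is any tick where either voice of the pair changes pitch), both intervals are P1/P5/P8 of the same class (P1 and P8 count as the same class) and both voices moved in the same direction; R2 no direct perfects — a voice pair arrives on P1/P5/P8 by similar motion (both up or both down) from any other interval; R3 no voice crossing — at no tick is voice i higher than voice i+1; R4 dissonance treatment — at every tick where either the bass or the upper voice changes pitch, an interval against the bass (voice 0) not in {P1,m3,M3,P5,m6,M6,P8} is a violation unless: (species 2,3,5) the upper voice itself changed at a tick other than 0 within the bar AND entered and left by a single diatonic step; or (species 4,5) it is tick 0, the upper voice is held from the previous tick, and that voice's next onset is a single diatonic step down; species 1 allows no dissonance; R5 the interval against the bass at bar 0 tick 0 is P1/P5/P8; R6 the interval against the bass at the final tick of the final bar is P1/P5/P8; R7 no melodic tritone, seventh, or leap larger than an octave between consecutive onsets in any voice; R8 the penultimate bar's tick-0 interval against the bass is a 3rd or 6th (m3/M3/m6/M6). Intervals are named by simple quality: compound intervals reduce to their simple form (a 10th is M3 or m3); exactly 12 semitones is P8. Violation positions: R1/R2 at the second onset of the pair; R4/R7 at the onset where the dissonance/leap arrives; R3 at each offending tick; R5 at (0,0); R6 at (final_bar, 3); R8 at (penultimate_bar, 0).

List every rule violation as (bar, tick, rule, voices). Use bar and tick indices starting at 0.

(1, 1, R7, (1,))
(1, 2, R7, (1,))
(1, 3, R7, (1,))
(2, 0, R4, (0, 1))
(4, 0, R7, (0,))

bar 0: v0=E3 v1=E4 downbeat P8
bar 1: v0=D3 v1=F3 downbeat m3
bar 2: v0=C3 v1=D3 downbeat M2
bar 3: v0=B2 v1=D3 downbeat m3
bar 4: v0=F3 v1=D4 downbeat M6
bar 5: v0=E3 v1=E4 downbeat P8
  -> R7 @ bar 1 tick 1 v(1,): F3->B3 leap 6st
  -> R7 @ bar 1 tick 2 v(1,): B3->F3 leap 6st
  -> R7 @ bar 1 tick 3 v(1,): F3->B3 leap 6st
  -> R4 @ bar 2 tick 0 v(0, 1): C3/D3 M2 untreated
  -> R7 @ bar 4 tick 0 v(0,): B2->F3 leap 6st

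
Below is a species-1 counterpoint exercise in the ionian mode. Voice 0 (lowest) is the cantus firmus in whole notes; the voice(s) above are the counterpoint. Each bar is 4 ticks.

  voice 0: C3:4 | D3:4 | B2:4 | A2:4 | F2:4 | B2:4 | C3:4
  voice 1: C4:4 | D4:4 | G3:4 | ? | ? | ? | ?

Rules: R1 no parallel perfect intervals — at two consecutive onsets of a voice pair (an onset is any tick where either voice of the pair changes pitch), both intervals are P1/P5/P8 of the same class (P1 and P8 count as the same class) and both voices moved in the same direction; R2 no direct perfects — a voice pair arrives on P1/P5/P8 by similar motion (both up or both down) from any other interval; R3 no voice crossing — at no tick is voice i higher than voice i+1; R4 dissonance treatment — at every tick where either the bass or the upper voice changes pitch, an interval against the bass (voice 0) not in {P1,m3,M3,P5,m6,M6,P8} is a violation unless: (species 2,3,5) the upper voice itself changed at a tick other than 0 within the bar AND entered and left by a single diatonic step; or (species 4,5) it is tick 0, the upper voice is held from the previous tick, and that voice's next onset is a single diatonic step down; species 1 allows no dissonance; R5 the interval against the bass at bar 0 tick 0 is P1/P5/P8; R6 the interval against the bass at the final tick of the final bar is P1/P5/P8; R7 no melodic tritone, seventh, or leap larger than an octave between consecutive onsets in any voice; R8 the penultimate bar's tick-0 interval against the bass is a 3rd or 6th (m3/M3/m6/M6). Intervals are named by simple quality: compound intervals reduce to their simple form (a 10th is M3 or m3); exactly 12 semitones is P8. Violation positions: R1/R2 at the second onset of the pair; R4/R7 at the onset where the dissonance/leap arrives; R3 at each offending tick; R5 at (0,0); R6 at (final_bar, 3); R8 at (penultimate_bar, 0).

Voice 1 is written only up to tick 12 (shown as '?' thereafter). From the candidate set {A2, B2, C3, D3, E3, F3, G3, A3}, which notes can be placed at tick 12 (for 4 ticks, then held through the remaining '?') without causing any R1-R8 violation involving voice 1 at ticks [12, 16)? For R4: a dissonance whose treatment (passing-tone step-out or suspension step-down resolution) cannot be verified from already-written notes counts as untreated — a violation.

A2: violates R2,R7
B2: violates R4
C3: legal
D3: violates R4
E3: violates R2
F3: legal
G3: violates R4
A3: legal

{A3, C3, F3}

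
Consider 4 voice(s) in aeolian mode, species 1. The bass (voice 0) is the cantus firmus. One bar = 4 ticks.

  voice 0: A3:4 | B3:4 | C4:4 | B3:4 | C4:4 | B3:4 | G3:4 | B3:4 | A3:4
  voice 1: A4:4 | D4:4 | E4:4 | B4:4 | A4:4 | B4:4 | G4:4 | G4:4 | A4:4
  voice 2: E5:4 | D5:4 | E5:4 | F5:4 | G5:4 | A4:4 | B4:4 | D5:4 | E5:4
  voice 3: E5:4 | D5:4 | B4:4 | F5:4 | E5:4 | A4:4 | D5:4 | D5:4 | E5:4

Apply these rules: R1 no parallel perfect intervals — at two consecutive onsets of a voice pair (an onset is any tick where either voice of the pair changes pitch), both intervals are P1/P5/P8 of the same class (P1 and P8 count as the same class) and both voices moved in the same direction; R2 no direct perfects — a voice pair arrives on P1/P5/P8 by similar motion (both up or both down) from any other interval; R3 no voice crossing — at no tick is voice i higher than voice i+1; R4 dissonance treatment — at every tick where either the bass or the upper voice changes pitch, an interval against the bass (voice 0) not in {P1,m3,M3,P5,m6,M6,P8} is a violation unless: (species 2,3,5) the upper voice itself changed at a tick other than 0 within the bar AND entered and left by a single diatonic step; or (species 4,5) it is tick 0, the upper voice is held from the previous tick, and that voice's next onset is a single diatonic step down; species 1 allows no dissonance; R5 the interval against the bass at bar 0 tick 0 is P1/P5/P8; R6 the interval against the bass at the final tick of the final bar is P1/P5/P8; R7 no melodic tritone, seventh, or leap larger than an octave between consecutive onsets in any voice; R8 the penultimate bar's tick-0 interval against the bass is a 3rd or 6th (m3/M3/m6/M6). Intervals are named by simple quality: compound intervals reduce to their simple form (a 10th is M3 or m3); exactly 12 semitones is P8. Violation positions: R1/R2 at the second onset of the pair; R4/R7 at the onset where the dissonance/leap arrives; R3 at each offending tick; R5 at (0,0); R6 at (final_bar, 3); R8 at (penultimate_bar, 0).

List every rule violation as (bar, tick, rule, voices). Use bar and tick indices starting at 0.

bar 0: v0=A3 v1=A4 v2=E5 v3=E5 downbeat P5
bar 1: v0=B3 v1=D4 v2=D5 v3=D5 downbeat m3
bar 2: v0=C4 v1=E4 v2=E5 v3=B4 downbeat M7
bar 3: v0=B3 v1=B4 v2=F5 v3=F5 downbeat TT
bar 4: v0=C4 v1=A4 v2=G5 v3=E5 downbeat M3
bar 5: v0=B3 v1=B4 v2=A4 v3=A4 downbeat m7
bar 6: v0=G3 v1=G4 v2=B4 v3=D5 downbeat P5
bar 7: v0=B3 v1=G4 v2=D5 v3=D5 downbeat m3
bar 8: v0=A3 v1=A4 v2=E5 v3=E5 downbeat P5
  -> R1 @ bar 1 tick 0 v(2, 3): E5/E5 P1 -> D5/D5 P1 similar
  -> R2 @ bar 1 tick 0 v(1, 2): A4/E5 P5 -> D4/D5 P8 similar
  -> R2 @ bar 1 tick 0 v(1, 3): A4/E5 P5 -> D4/D5 P8 similar
  -> R1 @ bar 2 tick 0 v(1, 2): D4/D5 P8 -> E4/E5 P8 similar
  -> R3 @ bar 2 tick 0 v(2, 3): E5 above B4
  -> R4 @ bar 2 tick 0 v(0, 3): C4/B4 M7 untreated
  -> R3 @ bar 2 tick 1 v(2, 3): E5 above B4
  -> R3 @ bar 2 tick 2 v(2, 3): E5 above B4
  -> R3 @ bar 2 tick 3 v(2, 3): E5 above B4
  -> R2 @ bar 3 tick 0 v(2, 3): E5/B4 P4 -> F5/F5 P1 similar
  -> R4 @ bar 3 tick 0 v(0, 2): B3/F5 TT untreated
  -> R4 @ bar 3 tick 0 v(0, 3): B3/F5 TT untreated
  -> R7 @ bar 3 tick 0 v(3,): B4->F5 leap 6st
  -> R2 @ bar 4 tick 0 v(0, 2): B3/F5 TT -> C4/G5 P5 similar
  -> R2 @ bar 4 tick 0 v(1, 3): B4/F5 TT -> A4/E5 P5 similar
  -> R3 @ bar 4 tick 0 v(2, 3): G5 above E5
  -> R3 @ bar 4 tick 1 v(2, 3): G5 above E5
  -> R3 @ bar 4 tick 2 v(2, 3): G5 above E5
  -> R3 @ bar 4 tick 3 v(2, 3): G5 above E5
  -> R2 @ bar 5 tick 0 v(2, 3): G5/E5 m3 -> A4/A4 P1 similar
  -> R3 @ bar 5 tick 0 v(1, 2): B4 above A4
  -> R4 @ bar 5 tick 0 v(0, 2): B3/A4 m7 untreated
  -> R4 @ bar 5 tick 0 v(0, 3): B3/A4 m7 untreated
  -> R7 @ bar 5 tick 0 v(2,): G5->A4 leap 10st
  -> R3 @ bar 5 tick 1 v(1, 2): B4 above A4
  -> R3 @ bar 5 tick 2 v(1, 2): B4 above A4
  -> R3 @ bar 5 tick 3 v(1, 2): B4 above A4
  -> R1 @ bar 6 tick 0 v(0, 1): B3/B4 P8 -> G3/G4 P8 similar
  -> R1 @ bar 8 tick 0 v(1, 2): G4/D5 P5 -> A4/E5 P5 similar
  -> R1 @ bar 8 tick 0 v(1, 3): G4/D5 P5 -> A4/E5 P5 similar
  -> R1 @ bar 8 tick 0 v(2, 3): D5/D5 P1 -> E5/E5 P1 similar

(1, 0, R1, (2, 3))
(1, 0, R2, (1, 2))
(1, 0, R2, (1, 3))
(2, 0, R1, (1, 2))
(2, 0, R3, (2, 3))
(2, 0, R4, (0, 3))
(2, 1, R3, (2, 3))
(2, 2, R3, (2, 3))
(2, 3, R3, (2, 3))
(3, 0, R2, (2, 3))
(3, 0, R4, (0, 2))
(3, 0, R4, (0, 3))
(3, 0, R7, (3,))
(4, 0, R2, (0, 2))
(4, 0, R2, (1, 3))
(4, 0, R3, (2, 3))
(4, 1, R3, (2, 3))
(4, 2, R3, (2, 3))
(4, 3, R3, (2, 3))
(5, 0, R2, (2, 3))
(5, 0, R3, (1, 2))
(5, 0, R4, (0, 2))
(5, 0, R4, (0, 3))
(5, 0, R7, (2,))
(5, 1, R3, (1, 2))
(5, 2, R3, (1, 2))
(5, 3, R3, (1, 2))
(6, 0, R1, (0, 1))
(8, 0, R1, (1, 2))
(8, 0, R1, (1, 3))
(8, 0, R1, (2, 3))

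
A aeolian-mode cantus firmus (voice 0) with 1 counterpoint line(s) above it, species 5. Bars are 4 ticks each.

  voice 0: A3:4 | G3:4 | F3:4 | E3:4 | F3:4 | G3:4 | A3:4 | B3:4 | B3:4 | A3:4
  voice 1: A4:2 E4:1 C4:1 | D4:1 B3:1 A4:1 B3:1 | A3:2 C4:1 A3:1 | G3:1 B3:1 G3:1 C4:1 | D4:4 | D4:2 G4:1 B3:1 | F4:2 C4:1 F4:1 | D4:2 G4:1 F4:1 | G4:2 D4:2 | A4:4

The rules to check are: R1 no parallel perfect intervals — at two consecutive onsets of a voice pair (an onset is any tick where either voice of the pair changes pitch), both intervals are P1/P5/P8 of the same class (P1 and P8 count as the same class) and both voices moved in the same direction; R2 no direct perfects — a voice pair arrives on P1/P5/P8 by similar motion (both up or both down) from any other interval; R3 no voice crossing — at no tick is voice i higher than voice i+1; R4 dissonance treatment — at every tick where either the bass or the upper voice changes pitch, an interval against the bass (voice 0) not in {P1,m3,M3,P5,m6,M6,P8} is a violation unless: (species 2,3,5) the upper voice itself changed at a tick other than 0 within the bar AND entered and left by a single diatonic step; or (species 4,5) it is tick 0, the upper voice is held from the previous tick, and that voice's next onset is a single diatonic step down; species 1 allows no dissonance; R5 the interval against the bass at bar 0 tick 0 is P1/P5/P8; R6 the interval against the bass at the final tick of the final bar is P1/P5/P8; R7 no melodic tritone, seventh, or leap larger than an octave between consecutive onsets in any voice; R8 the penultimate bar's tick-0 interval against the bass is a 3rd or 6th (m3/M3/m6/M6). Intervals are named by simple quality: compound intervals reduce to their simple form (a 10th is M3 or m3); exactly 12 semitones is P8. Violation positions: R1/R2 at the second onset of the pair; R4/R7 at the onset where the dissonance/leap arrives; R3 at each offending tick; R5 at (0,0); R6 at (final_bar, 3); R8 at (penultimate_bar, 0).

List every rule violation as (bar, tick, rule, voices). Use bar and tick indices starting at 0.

(1, 2, R4, (0, 1))
(1, 2, R7, (1,))
(1, 3, R7, (1,))
(6, 0, R7, (1,))

bar 0: v0=A3 v1=A4 downbeat P8
bar 1: v0=G3 v1=D4 downbeat P5
bar 2: v0=F3 v1=A3 downbeat M3
bar 3: v0=E3 v1=G3 downbeat m3
bar 4: v0=F3 v1=D4 downbeat M6
bar 5: v0=G3 v1=D4 downbeat P5
bar 6: v0=A3 v1=F4 downbeat m6
bar 7: v0=B3 v1=D4 downbeat m3
bar 8: v0=B3 v1=G4 downbeat m6
bar 9: v0=A3 v1=A4 downbeat P8
  -> R4 @ bar 1 tick 2 v(0, 1): G3/A4 M2 untreated
  -> R7 @ bar 1 tick 2 v(1,): B3->A4 leap 10st
  -> R7 @ bar 1 tick 3 v(1,): A4->B3 leap 10st
  -> R7 @ bar 6 tick 0 v(1,): B3->F4 leap 6st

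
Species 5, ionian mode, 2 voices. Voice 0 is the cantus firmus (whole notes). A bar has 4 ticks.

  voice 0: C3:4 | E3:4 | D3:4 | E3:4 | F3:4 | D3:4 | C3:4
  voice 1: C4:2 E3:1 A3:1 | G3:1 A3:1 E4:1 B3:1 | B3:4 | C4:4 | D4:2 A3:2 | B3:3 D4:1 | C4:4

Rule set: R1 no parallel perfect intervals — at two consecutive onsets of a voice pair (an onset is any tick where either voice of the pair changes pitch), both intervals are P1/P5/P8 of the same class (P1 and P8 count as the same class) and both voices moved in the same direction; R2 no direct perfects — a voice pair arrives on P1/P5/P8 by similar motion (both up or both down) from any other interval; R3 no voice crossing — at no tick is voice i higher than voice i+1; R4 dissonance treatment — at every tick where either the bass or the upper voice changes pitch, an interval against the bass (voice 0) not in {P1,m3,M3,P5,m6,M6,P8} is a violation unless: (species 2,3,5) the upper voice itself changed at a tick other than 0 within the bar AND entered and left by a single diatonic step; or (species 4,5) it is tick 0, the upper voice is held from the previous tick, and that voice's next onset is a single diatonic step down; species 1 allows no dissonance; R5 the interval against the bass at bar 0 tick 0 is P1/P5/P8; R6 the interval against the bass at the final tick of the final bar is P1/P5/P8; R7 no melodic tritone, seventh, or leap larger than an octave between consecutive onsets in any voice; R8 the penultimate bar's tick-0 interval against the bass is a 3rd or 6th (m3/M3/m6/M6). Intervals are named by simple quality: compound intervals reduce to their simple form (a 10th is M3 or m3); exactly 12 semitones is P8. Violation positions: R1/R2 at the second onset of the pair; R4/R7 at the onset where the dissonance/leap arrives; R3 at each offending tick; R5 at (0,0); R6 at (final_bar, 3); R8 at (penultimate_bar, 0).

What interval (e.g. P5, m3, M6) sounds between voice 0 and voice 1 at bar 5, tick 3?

P8

voice 0=D3 voice 1=D4 -> P8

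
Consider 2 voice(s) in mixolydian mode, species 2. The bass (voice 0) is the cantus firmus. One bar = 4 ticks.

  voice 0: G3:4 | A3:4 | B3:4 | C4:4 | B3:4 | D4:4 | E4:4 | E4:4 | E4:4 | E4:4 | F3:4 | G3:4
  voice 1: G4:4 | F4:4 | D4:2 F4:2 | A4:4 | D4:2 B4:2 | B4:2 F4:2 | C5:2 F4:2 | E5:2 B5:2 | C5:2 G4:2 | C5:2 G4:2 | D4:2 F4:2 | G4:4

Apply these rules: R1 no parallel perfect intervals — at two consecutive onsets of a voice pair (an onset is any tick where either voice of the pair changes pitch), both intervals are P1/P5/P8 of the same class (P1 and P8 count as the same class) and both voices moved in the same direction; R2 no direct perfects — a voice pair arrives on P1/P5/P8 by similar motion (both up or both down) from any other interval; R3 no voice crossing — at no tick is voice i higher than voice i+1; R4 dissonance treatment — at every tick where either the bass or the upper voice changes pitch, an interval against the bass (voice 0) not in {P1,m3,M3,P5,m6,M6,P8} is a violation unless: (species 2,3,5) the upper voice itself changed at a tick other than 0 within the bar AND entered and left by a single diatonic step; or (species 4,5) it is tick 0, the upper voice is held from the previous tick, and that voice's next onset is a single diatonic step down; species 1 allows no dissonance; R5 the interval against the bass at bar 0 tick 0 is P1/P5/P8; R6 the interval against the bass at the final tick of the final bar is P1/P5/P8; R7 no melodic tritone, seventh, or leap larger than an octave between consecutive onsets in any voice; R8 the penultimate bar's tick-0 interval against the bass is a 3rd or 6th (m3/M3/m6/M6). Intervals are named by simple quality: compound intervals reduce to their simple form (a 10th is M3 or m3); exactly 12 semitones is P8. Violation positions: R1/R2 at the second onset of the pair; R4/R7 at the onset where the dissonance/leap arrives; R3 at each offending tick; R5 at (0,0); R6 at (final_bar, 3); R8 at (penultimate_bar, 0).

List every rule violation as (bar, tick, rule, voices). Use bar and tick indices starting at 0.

(2, 2, R4, (0, 1))
(5, 2, R7, (1,))
(6, 2, R4, (0, 1))
(7, 0, R7, (1,))
(8, 0, R7, (1,))
(10, 0, R7, (0,))
(11, 0, R1, (0, 1))

bar 0: v0=G3 v1=G4 downbeat P8
bar 1: v0=A3 v1=F4 downbeat m6
bar 2: v0=B3 v1=D4 downbeat m3
bar 3: v0=C4 v1=A4 downbeat M6
bar 4: v0=B3 v1=D4 downbeat m3
bar 5: v0=D4 v1=B4 downbeat M6
bar 6: v0=E4 v1=C5 downbeat m6
bar 7: v0=E4 v1=E5 downbeat P8
bar 8: v0=E4 v1=C5 downbeat m6
bar 9: v0=E4 v1=C5 downbeat m6
bar 10: v0=F3 v1=D4 downbeat M6
bar 11: v0=G3 v1=G4 downbeat P8
  -> R4 @ bar 2 tick 2 v(0, 1): B3/F4 TT untreated
  -> R7 @ bar 5 tick 2 v(1,): B4->F4 leap 6st
  -> R4 @ bar 6 tick 2 v(0, 1): E4/F4 m2 untreated
  -> R7 @ bar 7 tick 0 v(1,): F4->E5 leap 11st
  -> R7 @ bar 8 tick 0 v(1,): B5->C5 leap 11st
  -> R7 @ bar 10 tick 0 v(0,): E4->F3 leap 11st
  -> R1 @ bar 11 tick 0 v(0, 1): F3/F4 P8 -> G3/G4 P8 similar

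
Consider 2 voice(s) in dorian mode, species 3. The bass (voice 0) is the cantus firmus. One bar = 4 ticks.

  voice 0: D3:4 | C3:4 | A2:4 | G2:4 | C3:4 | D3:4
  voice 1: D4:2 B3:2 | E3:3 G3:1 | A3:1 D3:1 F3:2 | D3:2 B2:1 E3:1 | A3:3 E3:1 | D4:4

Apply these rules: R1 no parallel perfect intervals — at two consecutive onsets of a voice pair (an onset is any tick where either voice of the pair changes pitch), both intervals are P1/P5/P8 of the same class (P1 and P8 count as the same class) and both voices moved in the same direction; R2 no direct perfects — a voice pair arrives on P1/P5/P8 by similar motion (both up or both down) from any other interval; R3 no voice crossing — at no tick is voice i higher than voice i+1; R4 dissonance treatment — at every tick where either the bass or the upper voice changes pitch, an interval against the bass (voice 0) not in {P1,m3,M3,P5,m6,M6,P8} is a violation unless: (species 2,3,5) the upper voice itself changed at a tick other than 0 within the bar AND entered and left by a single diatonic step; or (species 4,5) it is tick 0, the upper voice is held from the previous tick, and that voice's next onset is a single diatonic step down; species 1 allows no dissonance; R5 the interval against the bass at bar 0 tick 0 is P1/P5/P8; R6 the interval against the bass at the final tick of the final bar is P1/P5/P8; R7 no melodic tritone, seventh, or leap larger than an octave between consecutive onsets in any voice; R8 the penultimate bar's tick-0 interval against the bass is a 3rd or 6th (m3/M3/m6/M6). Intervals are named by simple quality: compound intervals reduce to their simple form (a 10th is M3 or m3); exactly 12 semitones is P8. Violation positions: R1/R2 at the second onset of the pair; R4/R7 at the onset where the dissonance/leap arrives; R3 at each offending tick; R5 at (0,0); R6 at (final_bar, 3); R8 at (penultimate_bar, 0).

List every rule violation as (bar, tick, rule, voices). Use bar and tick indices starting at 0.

bar 0: v0=D3 v1=D4 downbeat P8
bar 1: v0=C3 v1=E3 downbeat M3
bar 2: v0=A2 v1=A3 downbeat P8
bar 3: v0=G2 v1=D3 downbeat P5
bar 4: v0=C3 v1=A3 downbeat M6
bar 5: v0=D3 v1=D4 downbeat P8
  -> R4 @ bar 2 tick 1 v(0, 1): A2/D3 P4 untreated
  -> R2 @ bar 3 tick 0 v(0, 1): A2/F3 m6 -> G2/D3 P5 similar
  -> R2 @ bar 5 tick 0 v(0, 1): C3/E3 M3 -> D3/D4 P8 similar
  -> R7 @ bar 5 tick 0 v(1,): E3->D4 leap 10st

(2, 1, R4, (0, 1))
(3, 0, R2, (0, 1))
(5, 0, R2, (0, 1))
(5, 0, R7, (1,))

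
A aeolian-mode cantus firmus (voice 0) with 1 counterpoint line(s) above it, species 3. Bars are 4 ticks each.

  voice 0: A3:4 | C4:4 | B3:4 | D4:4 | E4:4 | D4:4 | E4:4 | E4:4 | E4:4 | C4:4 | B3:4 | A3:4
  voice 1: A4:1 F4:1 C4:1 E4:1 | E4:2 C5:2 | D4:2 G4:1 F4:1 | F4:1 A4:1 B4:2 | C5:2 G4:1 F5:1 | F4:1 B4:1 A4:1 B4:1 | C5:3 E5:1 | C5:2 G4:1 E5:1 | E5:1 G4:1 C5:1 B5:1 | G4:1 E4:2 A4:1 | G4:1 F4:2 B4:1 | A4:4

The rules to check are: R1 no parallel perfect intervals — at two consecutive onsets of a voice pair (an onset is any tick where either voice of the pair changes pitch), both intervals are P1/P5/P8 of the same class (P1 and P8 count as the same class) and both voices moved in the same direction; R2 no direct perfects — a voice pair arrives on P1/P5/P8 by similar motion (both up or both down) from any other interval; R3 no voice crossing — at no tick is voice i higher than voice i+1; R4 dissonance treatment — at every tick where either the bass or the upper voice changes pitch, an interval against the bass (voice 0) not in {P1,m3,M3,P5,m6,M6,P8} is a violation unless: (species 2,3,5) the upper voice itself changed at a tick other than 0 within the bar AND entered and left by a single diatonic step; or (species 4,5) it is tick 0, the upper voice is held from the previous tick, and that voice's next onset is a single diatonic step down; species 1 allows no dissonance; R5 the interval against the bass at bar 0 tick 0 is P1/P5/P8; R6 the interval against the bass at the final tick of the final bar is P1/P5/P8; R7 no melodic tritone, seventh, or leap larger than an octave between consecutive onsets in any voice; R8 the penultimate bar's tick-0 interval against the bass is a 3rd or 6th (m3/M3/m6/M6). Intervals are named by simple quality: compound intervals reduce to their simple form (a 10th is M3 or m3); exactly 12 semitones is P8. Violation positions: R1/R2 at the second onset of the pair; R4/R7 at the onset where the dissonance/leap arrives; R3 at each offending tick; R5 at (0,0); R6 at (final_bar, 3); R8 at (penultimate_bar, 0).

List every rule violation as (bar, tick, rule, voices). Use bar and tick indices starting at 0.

bar 0: v0=A3 v1=A4 downbeat P8
bar 1: v0=C4 v1=E4 downbeat M3
bar 2: v0=B3 v1=D4 downbeat m3
bar 3: v0=D4 v1=F4 downbeat m3
bar 4: v0=E4 v1=C5 downbeat m6
bar 5: v0=D4 v1=F4 downbeat m3
bar 6: v0=E4 v1=C5 downbeat m6
bar 7: v0=E4 v1=C5 downbeat m6
bar 8: v0=E4 v1=E5 downbeat P8
bar 9: v0=C4 v1=G4 downbeat P5
bar 10: v0=B3 v1=G4 downbeat m6
bar 11: v0=A3 v1=A4 downbeat P8
  -> R7 @ bar 2 tick 0 v(1,): C5->D4 leap 10st
  -> R4 @ bar 2 tick 3 v(0, 1): B3/F4 TT untreated
  -> R4 @ bar 4 tick 3 v(0, 1): E4/F5 m2 untreated
  -> R7 @ bar 4 tick 3 v(1,): G4->F5 leap 10st
  -> R7 @ bar 5 tick 1 v(1,): F4->B4 leap 6st
  -> R7 @ bar 8 tick 3 v(1,): C5->B5 leap 11st
  -> R1 @ bar 9 tick 0 v(0, 1): E4/B5 P5 -> C4/G4 P5 similar
  -> R7 @ bar 9 tick 0 v(1,): B5->G4 leap 16st
  -> R4 @ bar 10 tick 1 v(0, 1): B3/F4 TT untreated
  -> R7 @ bar 10 tick 3 v(1,): F4->B4 leap 6st
  -> R1 @ bar 11 tick 0 v(0, 1): B3/B4 P8 -> A3/A4 P8 similar

(2, 0, R7, (1,))
(2, 3, R4, (0, 1))
(4, 3, R4, (0, 1))
(4, 3, R7, (1,))
(5, 1, R7, (1,))
(8, 3, R7, (1,))
(9, 0, R1, (0, 1))
(9, 0, R7, (1,))
(10, 1, R4, (0, 1))
(10, 3, R7, (1,))
(11, 0, R1, (0, 1))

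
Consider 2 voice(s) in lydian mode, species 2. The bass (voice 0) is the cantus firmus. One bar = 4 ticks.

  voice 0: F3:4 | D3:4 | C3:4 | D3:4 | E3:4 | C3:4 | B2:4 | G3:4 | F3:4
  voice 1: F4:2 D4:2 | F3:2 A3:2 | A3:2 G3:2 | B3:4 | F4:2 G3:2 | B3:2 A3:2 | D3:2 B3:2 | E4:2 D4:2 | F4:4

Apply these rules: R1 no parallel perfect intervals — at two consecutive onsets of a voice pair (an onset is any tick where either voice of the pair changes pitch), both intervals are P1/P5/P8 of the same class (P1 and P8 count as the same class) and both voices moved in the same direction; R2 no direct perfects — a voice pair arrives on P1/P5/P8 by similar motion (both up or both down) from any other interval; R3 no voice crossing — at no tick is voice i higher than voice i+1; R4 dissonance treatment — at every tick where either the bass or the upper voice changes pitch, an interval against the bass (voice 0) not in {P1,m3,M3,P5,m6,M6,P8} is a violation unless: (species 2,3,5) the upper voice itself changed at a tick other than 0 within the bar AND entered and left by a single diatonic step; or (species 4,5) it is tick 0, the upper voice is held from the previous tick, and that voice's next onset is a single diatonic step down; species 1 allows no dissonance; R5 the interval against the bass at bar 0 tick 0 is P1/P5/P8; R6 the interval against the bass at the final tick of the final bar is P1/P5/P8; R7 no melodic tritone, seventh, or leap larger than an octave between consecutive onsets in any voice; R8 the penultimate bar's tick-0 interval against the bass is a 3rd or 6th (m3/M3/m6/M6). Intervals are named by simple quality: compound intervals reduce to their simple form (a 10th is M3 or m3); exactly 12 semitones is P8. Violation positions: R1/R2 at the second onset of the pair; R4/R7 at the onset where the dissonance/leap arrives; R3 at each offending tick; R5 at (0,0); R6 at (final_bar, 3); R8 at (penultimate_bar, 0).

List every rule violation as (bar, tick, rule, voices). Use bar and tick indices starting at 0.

bar 0: v0=F3 v1=F4 downbeat P8
bar 1: v0=D3 v1=F3 downbeat m3
bar 2: v0=C3 v1=A3 downbeat M6
bar 3: v0=D3 v1=B3 downbeat M6
bar 4: v0=E3 v1=F4 downbeat m2
bar 5: v0=C3 v1=B3 downbeat M7
bar 6: v0=B2 v1=D3 downbeat m3
bar 7: v0=G3 v1=E4 downbeat M6
bar 8: v0=F3 v1=F4 downbeat P8
  -> R4 @ bar 4 tick 0 v(0, 1): E3/F4 m2 untreated
  -> R7 @ bar 4 tick 0 v(1,): B3->F4 leap 6st
  -> R7 @ bar 4 tick 2 v(1,): F4->G3 leap 10st
  -> R4 @ bar 5 tick 0 v(0, 1): C3/B3 M7 untreated

(4, 0, R4, (0, 1))
(4, 0, R7, (1,))
(4, 2, R7, (1,))
(5, 0, R4, (0, 1))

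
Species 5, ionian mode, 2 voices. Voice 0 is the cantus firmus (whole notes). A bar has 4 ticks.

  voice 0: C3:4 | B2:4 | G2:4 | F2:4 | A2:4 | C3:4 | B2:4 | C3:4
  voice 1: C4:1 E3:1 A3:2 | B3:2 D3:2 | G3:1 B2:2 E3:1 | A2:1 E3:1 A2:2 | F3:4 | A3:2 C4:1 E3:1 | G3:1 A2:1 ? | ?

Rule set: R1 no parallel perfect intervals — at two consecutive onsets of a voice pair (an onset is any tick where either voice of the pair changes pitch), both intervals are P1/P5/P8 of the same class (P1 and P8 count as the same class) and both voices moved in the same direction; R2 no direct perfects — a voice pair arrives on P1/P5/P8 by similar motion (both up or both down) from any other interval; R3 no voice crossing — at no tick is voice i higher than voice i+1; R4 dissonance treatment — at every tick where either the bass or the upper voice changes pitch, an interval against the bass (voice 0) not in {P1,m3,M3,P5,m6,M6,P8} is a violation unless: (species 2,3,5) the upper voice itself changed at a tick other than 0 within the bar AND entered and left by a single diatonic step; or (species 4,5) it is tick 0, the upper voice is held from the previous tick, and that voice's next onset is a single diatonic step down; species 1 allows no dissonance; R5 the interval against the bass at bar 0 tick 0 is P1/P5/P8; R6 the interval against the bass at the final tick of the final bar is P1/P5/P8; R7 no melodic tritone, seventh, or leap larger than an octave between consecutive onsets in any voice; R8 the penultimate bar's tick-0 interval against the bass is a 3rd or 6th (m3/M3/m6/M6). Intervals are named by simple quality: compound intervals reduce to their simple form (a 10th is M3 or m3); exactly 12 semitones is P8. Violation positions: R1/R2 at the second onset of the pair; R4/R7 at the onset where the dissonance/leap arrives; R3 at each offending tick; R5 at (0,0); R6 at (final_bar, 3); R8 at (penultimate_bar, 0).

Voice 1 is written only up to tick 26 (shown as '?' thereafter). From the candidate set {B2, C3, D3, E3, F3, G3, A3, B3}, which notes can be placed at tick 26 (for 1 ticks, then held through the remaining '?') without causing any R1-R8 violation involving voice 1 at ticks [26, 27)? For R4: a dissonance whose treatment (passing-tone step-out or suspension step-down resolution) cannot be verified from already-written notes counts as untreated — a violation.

B2: legal
C3: violates R4
D3: legal
E3: violates R4
F3: violates R4
G3: violates R7
A3: violates R4
B3: violates R7

{B2, D3}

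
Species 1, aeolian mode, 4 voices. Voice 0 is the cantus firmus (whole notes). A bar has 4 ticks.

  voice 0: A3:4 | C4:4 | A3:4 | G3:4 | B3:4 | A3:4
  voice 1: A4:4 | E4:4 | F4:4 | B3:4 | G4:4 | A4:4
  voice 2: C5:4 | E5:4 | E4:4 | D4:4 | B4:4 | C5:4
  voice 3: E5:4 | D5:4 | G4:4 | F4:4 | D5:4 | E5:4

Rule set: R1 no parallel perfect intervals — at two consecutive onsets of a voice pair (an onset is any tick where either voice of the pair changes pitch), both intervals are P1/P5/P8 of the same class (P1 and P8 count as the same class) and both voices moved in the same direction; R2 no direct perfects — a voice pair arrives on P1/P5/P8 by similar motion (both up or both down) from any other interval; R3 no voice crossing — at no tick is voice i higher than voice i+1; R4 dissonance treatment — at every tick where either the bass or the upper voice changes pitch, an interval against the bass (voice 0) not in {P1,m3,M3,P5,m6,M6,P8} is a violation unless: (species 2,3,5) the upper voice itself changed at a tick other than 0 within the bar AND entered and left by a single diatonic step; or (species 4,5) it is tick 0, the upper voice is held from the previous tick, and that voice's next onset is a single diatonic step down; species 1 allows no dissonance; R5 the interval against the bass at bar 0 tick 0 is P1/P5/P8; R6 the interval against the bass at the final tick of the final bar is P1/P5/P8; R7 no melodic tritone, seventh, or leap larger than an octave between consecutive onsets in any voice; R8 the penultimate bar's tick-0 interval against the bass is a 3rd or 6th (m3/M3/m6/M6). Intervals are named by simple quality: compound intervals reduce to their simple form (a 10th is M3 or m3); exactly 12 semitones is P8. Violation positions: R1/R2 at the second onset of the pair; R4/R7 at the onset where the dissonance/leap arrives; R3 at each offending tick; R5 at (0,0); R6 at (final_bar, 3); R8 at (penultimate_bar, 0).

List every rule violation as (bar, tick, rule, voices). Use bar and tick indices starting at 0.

(0, 0, R5, (0, 2))
(1, 0, R3, (2, 3))
(1, 0, R4, (0, 3))
(1, 1, R3, (2, 3))
(1, 2, R3, (2, 3))
(1, 3, R3, (2, 3))
(2, 0, R2, (0, 2))
(2, 0, R3, (1, 2))
(2, 0, R4, (0, 3))
(2, 1, R3, (1, 2))
(2, 2, R3, (1, 2))
(2, 3, R3, (1, 2))
(3, 0, R1, (0, 2))
(3, 0, R4, (0, 3))
(3, 0, R7, (1,))
(4, 0, R2, (0, 2))
(4, 0, R2, (1, 3))
(4, 0, R8, (0, 2))
(5, 0, R1, (1, 3))
(5, 3, R6, (0, 2))

bar 0: v0=A3 v1=A4 v2=C5 v3=E5 downbeat P5
bar 1: v0=C4 v1=E4 v2=E5 v3=D5 downbeat M2
bar 2: v0=A3 v1=F4 v2=E4 v3=G4 downbeat m7
bar 3: v0=G3 v1=B3 v2=D4 v3=F4 downbeat m7
bar 4: v0=B3 v1=G4 v2=B4 v3=D5 downbeat m3
bar 5: v0=A3 v1=A4 v2=C5 v3=E5 downbeat P5
  -> R5 @ bar 0 tick 0 v(0, 2): opens on m3
  -> R3 @ bar 1 tick 0 v(2, 3): E5 above D5
  -> R4 @ bar 1 tick 0 v(0, 3): C4/D5 M2 untreated
  -> R3 @ bar 1 tick 1 v(2, 3): E5 above D5
  -> R3 @ bar 1 tick 2 v(2, 3): E5 above D5
  -> R3 @ bar 1 tick 3 v(2, 3): E5 above D5
  -> R2 @ bar 2 tick 0 v(0, 2): C4/E5 M3 -> A3/E4 P5 similar
  -> R3 @ bar 2 tick 0 v(1, 2): F4 above E4
  -> R4 @ bar 2 tick 0 v(0, 3): A3/G4 m7 untreated
  -> R3 @ bar 2 tick 1 v(1, 2): F4 above E4
  -> R3 @ bar 2 tick 2 v(1, 2): F4 above E4
  -> R3 @ bar 2 tick 3 v(1, 2): F4 above E4
  -> R1 @ bar 3 tick 0 v(0, 2): A3/E4 P5 -> G3/D4 P5 similar
  -> R4 @ bar 3 tick 0 v(0, 3): G3/F4 m7 untreated
  -> R7 @ bar 3 tick 0 v(1,): F4->B3 leap 6st
  -> R2 @ bar 4 tick 0 v(0, 2): G3/D4 P5 -> B3/B4 P8 similar
  -> R2 @ bar 4 tick 0 v(1, 3): B3/F4 TT -> G4/D5 P5 similar
  -> R8 @ bar 4 tick 0 v(0, 2): penult P8 not 3rd/6th
  -> R1 @ bar 5 tick 0 v(1, 3): G4/D5 P5 -> A4/E5 P5 similar
  -> R6 @ bar 5 tick 3 v(0, 2): closes on m3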